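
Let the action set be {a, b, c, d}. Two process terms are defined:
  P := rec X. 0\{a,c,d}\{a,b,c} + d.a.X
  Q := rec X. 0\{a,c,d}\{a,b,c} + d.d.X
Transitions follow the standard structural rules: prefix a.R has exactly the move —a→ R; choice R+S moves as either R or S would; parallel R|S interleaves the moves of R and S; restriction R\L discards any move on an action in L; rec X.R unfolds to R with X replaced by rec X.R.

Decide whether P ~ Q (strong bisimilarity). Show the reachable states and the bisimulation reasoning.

not bisimilar

P's transition system — 2 states:
  s0 = rec X. 0\{a,c,d}\{a,b,c} + d.a.X :: —d→ s1
  s1 = a.(rec X. 0\{a,c,d}\{a,b,c} + d.a.X) :: —a→ s0
Q's transition system — 2 states:
  t0 = rec X. 0\{a,c,d}\{a,b,c} + d.d.X :: —d→ t1
  t1 = d.(rec X. 0\{a,c,d}\{a,b,c} + d.d.X) :: —d→ t0
Bisimilarity quotient blocks:
  B0 = {s0}
  B1 = {s1}
  B2 = {t0, t1}
s0 ∈ B0, t0 ∈ B2 → different blocks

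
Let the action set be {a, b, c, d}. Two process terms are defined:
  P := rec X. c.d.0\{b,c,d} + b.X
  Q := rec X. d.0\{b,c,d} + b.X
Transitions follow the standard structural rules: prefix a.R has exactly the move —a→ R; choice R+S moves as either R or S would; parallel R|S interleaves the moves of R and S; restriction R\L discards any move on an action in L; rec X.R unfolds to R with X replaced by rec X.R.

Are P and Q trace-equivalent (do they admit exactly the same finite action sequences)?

NO — witness ⟨c⟩

P's transition system — 3 states:
  m0 = rec X. c.d.0\{b,c,d} + b.X has moves -b-> m0, -c-> m1
  m1 = d.0\{b,c,d} has moves -d-> m2
  m2 = 0\{b,c,d} has moves ∅
Q's transition system — 2 states:
  n0 = rec X. d.0\{b,c,d} + b.X has moves -b-> n0, -d-> n1
  n1 = 0\{b,c,d} has moves ∅
Trace ⟨c⟩ through P, begin at {m0}:
  [1] c ⇒ {m1}
  P completes σ.
Trace ⟨c⟩ through Q, begin at {n0}:
  [1] c ⇒ no successor for Q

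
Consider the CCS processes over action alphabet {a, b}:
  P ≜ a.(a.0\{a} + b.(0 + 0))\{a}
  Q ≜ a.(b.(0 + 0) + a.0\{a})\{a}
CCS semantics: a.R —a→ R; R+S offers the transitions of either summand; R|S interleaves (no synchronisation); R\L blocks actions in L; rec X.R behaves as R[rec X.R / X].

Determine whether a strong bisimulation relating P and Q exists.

P's transition system — 3 states:
  s0 = a.(a.0\{a} + b.(0 + 0))\{a} ⊢ —a→ s1
  s1 = (a.0\{a} + b.(0 + 0))\{a} ⊢ —b→ s2
  s2 = (0 + 0)\{a} ⊢ stopped
Q's transition system — 3 states:
  t0 = a.(b.(0 + 0) + a.0\{a})\{a} ⊢ —a→ t1
  t1 = (b.(0 + 0) + a.0\{a})\{a} ⊢ —b→ t2
  t2 = (0 + 0)\{a} ⊢ stopped
Coarsest stable partition (strong bisimilarity classes):
  B0 = {s0, t0}
  B1 = {s1, t1}
  B2 = {s2, t2}
s0 ∈ B0, t0 ∈ B0 → same block

P ~ Q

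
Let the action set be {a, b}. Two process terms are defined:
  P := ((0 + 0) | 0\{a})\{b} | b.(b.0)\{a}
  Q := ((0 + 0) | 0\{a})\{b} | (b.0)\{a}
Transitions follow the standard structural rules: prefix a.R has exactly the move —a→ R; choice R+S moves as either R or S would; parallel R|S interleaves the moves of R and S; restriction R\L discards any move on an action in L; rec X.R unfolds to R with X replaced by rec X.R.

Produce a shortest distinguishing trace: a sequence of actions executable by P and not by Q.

bb

LTS(P): 3 reachable states
  s0 = ((0 + 0) | 0\{a})\{b} | b.(b.0)\{a} has moves =b=> s1
  s1 = ((0 + 0) | 0\{a})\{b} | (b.0)\{a} has moves =b=> s2
  s2 = ((0 + 0) | 0\{a})\{b} | 0\{a} has moves stopped
LTS(Q): 2 reachable states
  t0 = ((0 + 0) | 0\{a})\{b} | (b.0)\{a} has moves =b=> t1
  t1 = ((0 + 0) | 0\{a})\{b} | 0\{a} has moves stopped
Trace ⟨bb⟩ through P, begin at {s0}:
  step 1 (b): {s1}
  step 2 (b): {s2}
  P completes σ.
Trace ⟨bb⟩ through Q, begin at {t0}:
  step 1 (b): {t1}
  step 2 (b): ∅  — Q cannot continue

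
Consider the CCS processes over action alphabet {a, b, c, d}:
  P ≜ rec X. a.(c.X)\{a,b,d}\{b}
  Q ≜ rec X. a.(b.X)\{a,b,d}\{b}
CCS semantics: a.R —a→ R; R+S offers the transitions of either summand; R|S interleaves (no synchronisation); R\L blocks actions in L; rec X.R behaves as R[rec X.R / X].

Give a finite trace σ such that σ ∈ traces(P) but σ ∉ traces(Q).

LTS(P): 3 reachable states
  m0 = rec X. a.(c.X)\{a,b,d}\{b} → --a--▸ m1
  m1 = (c.(rec X. a.(c.X)\{a,b,d}\{b}))\{a,b,d}\{b} → --c--▸ m2
  m2 = (rec X. a.(c.X)\{a,b,d}\{b})\{a,b,d}\{b} → deadlocked
LTS(Q): 2 reachable states
  n0 = rec X. a.(b.X)\{a,b,d}\{b} → --a--▸ n1
  n1 = (b.(rec X. a.(b.X)\{a,b,d}\{b}))\{a,b,d}\{b} → deadlocked
Executing ac from P (initial set {m0}):
  after a @ step 1: {m1}
  after c @ step 2: {m2}
  P completes σ.
Executing ac from Q (initial set {n0}):
  after a @ step 1: {n1}
  after c @ step 2: ∅ (Q stuck)

ac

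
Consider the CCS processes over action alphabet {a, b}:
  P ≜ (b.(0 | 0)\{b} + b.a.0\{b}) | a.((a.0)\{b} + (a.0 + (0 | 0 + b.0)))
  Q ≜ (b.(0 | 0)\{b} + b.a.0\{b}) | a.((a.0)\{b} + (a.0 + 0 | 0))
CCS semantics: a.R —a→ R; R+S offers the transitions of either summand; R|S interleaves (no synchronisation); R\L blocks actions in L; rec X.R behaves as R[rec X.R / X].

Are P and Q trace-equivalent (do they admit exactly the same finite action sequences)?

P's transition system — 16 states:
  s0 = (b.(0 | 0)\{b} + b.a.0\{b}) | a.((a.0)\{b} + (a.0 + (0 | 0 + b.0))) has moves —a→ s1, —b→ s2, —b→ s3
  s1 = (b.(0 | 0)\{b} + b.a.0\{b}) | ((a.0)\{b} + (a.0 + (0 | 0 + b.0))) has moves —a→ s4, —a→ s5, —b→ s4, —b→ s6, —b→ s7
  s2 = (0 | 0)\{b} | a.((a.0)\{b} + (a.0 + (0 | 0 + b.0))) has moves —a→ s6
  s3 = a.0\{b} | a.((a.0)\{b} + (a.0 + (0 | 0 + b.0))) has moves —a→ s7, —a→ s8
  s4 = (b.(0 | 0)\{b} + b.a.0\{b}) | 0 has moves —b→ s10, —b→ s9
  s5 = (b.(0 | 0)\{b} + b.a.0\{b}) | 0\{b} has moves —b→ s11, —b→ s12
  s6 = (0 | 0)\{b} | ((a.0)\{b} + (a.0 + (0 | 0 + b.0))) has moves —a→ s11, —a→ s9, —b→ s9
  s7 = a.0\{b} | ((a.0)\{b} + (a.0 + (0 | 0 + b.0))) has moves —a→ s10, —a→ s12, —a→ s13, —b→ s10
  s8 = 0\{b} | a.((a.0)\{b} + (a.0 + (0 | 0 + b.0))) has moves —a→ s13
  s9 = (0 | 0)\{b} | 0 has moves stopped
  s10 = a.0\{b} | 0 has moves —a→ s14
  s11 = (0 | 0)\{b} | 0\{b} has moves stopped
  s12 = a.0\{b} | 0\{b} has moves —a→ s15
  s13 = 0\{b} | ((a.0)\{b} + (a.0 + (0 | 0 + b.0))) has moves —a→ s14, —a→ s15, —b→ s14
  s14 = 0\{b} | 0 has moves stopped
  s15 = 0\{b} | 0\{b} has moves stopped
Q's transition system — 16 states:
  t0 = (b.(0 | 0)\{b} + b.a.0\{b}) | a.((a.0)\{b} + (a.0 + 0 | 0)) has moves —a→ t1, —b→ t2, —b→ t3
  t1 = (b.(0 | 0)\{b} + b.a.0\{b}) | ((a.0)\{b} + (a.0 + 0 | 0)) has moves —a→ t4, —a→ t5, —b→ t6, —b→ t7
  t2 = (0 | 0)\{b} | a.((a.0)\{b} + (a.0 + 0 | 0)) has moves —a→ t6
  t3 = a.0\{b} | a.((a.0)\{b} + (a.0 + 0 | 0)) has moves —a→ t7, —a→ t8
  t4 = (b.(0 | 0)\{b} + b.a.0\{b}) | 0 has moves —b→ t10, —b→ t9
  t5 = (b.(0 | 0)\{b} + b.a.0\{b}) | 0\{b} has moves —b→ t11, —b→ t12
  t6 = (0 | 0)\{b} | ((a.0)\{b} + (a.0 + 0 | 0)) has moves —a→ t11, —a→ t9
  t7 = a.0\{b} | ((a.0)\{b} + (a.0 + 0 | 0)) has moves —a→ t10, —a→ t12, —a→ t13
  t8 = 0\{b} | a.((a.0)\{b} + (a.0 + 0 | 0)) has moves —a→ t13
  t9 = (0 | 0)\{b} | 0 has moves stopped
  t10 = a.0\{b} | 0 has moves —a→ t14
  t11 = (0 | 0)\{b} | 0\{b} has moves stopped
  t12 = a.0\{b} | 0\{b} has moves —a→ t15
  t13 = 0\{b} | ((a.0)\{b} + (a.0 + 0 | 0)) has moves —a→ t14, —a→ t15
  t14 = 0\{b} | 0 has moves stopped
  t15 = 0\{b} | 0\{b} has moves stopped
Trace ⟨abb⟩ through P, begin at {s0}:
  after a @ step 1: {s1}
  after b @ step 2: {s4, s6, s7}
  after b @ step 3: {s10, s9}
  P completes σ.
Trace ⟨abb⟩ through Q, begin at {t0}:
  after a @ step 1: {t1}
  after b @ step 2: {t6, t7}
  after b @ step 3: ∅ (Q stuck)

NO — witness ⟨abb⟩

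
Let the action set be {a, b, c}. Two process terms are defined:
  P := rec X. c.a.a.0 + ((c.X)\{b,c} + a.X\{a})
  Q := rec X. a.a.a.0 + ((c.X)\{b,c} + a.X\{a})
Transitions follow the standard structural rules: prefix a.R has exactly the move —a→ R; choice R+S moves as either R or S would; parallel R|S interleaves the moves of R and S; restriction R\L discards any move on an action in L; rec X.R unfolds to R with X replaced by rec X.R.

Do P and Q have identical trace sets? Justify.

P's transition system — 6 states:
  p0 = rec X. c.a.a.0 + ((c.X)\{b,c} + a.X\{a}) | ··a··> p1, ··c··> p2
  p1 = (rec X. c.a.a.0 + ((c.X)\{b,c} + a.X\{a}))\{a} | ··c··> p3
  p2 = a.a.0 | ··a··> p4
  p3 = (a.a.0)\{a} | ·
  p4 = a.0 | ··a··> p5
  p5 = 0 | ·
Q's transition system — 5 states:
  q0 = rec X. a.a.a.0 + ((c.X)\{b,c} + a.X\{a}) | ··a··> q1, ··a··> q2
  q1 = (rec X. a.a.a.0 + ((c.X)\{b,c} + a.X\{a}))\{a} | ·
  q2 = a.a.0 | ··a··> q3
  q3 = a.0 | ··a··> q4
  q4 = 0 | ·
Executing c from P (initial set {p0}):
  after c @ step 1: {p2}
  — P admits the full trace.
Executing c from Q (initial set {q0}):
  after c @ step 1: ∅ (Q stuck)

trace-distinct — witness ⟨c⟩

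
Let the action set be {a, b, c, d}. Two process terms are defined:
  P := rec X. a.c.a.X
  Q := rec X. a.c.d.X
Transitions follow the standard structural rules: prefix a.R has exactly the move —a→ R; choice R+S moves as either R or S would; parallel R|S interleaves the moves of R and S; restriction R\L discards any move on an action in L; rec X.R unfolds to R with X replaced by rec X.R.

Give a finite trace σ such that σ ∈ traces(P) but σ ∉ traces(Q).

aca

Reachable graph of P (3 states):
  m0 = rec X. a.c.a.X | —a→ m1
  m1 = c.a.(rec X. a.c.a.X) | —c→ m2
  m2 = a.(rec X. a.c.a.X) | —a→ m0
Reachable graph of Q (3 states):
  n0 = rec X. a.c.d.X | —a→ n1
  n1 = c.d.(rec X. a.c.d.X) | —c→ n2
  n2 = d.(rec X. a.c.d.X) | —d→ n0
Trace ⟨aca⟩ through P, begin at {m0}:
  [1] a ⇒ {m1}
  [2] c ⇒ {m2}
  [3] a ⇒ {m0}
  P completes σ.
Trace ⟨aca⟩ through Q, begin at {n0}:
  [1] a ⇒ {n1}
  [2] c ⇒ {n2}
  [3] a ⇒ ∅ (Q stuck)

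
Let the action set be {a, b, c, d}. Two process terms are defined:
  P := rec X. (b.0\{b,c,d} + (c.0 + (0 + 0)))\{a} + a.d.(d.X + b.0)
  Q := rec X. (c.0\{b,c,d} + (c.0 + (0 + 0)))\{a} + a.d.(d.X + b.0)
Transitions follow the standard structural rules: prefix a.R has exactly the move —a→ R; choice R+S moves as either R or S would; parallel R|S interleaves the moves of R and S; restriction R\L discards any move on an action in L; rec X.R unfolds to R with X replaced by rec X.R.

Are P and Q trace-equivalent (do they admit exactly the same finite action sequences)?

P's transition system — 6 states:
  u0 = rec X. (b.0\{b,c,d} + (c.0 + (0 + 0)))\{a} + a.d.(d.X + b.0) ⊢ -a-> u1, -b-> u2, -c-> u3
  u1 = d.(d.(rec X. (b.0\{b,c,d} + (c.0 + (0 + 0)))\{a} + a.d.(d.X + b.0)) + b.0) ⊢ -d-> u4
  u2 = 0\{b,c,d}\{a} ⊢ ∅
  u3 = 0\{a} ⊢ ∅
  u4 = d.(rec X. (b.0\{b,c,d} + (c.0 + (0 + 0)))\{a} + a.d.(d.X + b.0)) + b.0 ⊢ -b-> u5, -d-> u0
  u5 = 0 ⊢ ∅
Q's transition system — 6 states:
  v0 = rec X. (c.0\{b,c,d} + (c.0 + (0 + 0)))\{a} + a.d.(d.X + b.0) ⊢ -a-> v1, -c-> v2, -c-> v3
  v1 = d.(d.(rec X. (c.0\{b,c,d} + (c.0 + (0 + 0)))\{a} + a.d.(d.X + b.0)) + b.0) ⊢ -d-> v4
  v2 = 0\{a} ⊢ ∅
  v3 = 0\{b,c,d}\{a} ⊢ ∅
  v4 = d.(rec X. (c.0\{b,c,d} + (c.0 + (0 + 0)))\{a} + a.d.(d.X + b.0)) + b.0 ⊢ -b-> v5, -d-> v0
  v5 = 0 ⊢ ∅
Run σ = ⟨b⟩ on P: start {u0}
  [1] b ⇒ {u2}
  — P admits the full trace.
Run σ = ⟨b⟩ on Q: start {v0}
  [1] b ⇒ ∅  — Q cannot continue

trace-distinct — witness ⟨b⟩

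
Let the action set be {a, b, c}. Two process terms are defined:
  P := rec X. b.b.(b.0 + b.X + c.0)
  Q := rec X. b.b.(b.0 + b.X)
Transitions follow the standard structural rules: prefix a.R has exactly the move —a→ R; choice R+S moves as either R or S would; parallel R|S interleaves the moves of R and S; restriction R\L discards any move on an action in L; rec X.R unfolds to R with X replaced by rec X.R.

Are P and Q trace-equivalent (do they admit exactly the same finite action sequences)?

P's transition system — 4 states:
  u0 = rec X. b.b.(b.0 + b.X + c.0) | -b-> u1
  u1 = b.(b.0 + b.(rec X. b.b.(b.0 + b.X + c.0)) + c.0) | -b-> u2
  u2 = b.0 + b.(rec X. b.b.(b.0 + b.X + c.0)) + c.0 | -b-> u0, -b-> u3, -c-> u3
  u3 = 0 | stopped
Q's transition system — 4 states:
  v0 = rec X. b.b.(b.0 + b.X) | -b-> v1
  v1 = b.(b.0 + b.(rec X. b.b.(b.0 + b.X))) | -b-> v2
  v2 = b.0 + b.(rec X. b.b.(b.0 + b.X)) | -b-> v0, -b-> v3
  v3 = 0 | stopped
Executing bbc from P (initial set {u0}):
  step 1 (b): {u1}
  step 2 (b): {u2}
  step 3 (c): {u3}
  — P admits the full trace.
Executing bbc from Q (initial set {v0}):
  step 1 (b): {v1}
  step 2 (b): {v2}
  step 3 (c): ∅  — Q cannot continue

traces(P) ≠ traces(Q) — witness ⟨bbc⟩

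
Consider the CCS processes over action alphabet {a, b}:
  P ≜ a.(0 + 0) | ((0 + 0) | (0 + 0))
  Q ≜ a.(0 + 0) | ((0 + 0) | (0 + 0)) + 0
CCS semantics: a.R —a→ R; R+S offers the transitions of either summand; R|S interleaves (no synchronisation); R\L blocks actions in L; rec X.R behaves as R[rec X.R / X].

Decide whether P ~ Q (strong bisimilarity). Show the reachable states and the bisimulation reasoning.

bisimilar

P's transition system — 2 states:
  u0 = a.(0 + 0) | ((0 + 0) | (0 + 0)) → --a--▸ u1
  u1 = (0 + 0) | ((0 + 0) | (0 + 0)) → ∅
Q's transition system — 2 states:
  v0 = a.(0 + 0) | ((0 + 0) | (0 + 0)) + 0 → --a--▸ v1
  v1 = (0 + 0) | ((0 + 0) | (0 + 0)) → ∅
Partition-refinement fixed point:
  B0 = {u0, v0}
  B1 = {u1, v1}
u0 ∈ B0, v0 ∈ B0 → same block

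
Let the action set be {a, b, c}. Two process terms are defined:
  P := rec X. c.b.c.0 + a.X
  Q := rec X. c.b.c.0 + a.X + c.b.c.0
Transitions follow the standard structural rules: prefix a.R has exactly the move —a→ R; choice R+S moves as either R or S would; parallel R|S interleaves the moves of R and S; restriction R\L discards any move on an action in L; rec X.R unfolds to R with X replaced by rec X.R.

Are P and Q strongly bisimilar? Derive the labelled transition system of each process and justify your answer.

bisimilar

Reachable graph of P (4 states):
  s0 = rec X. c.b.c.0 + a.X has moves —a→ s0, —c→ s1
  s1 = b.c.0 has moves —b→ s2
  s2 = c.0 has moves —c→ s3
  s3 = 0 has moves ∅
Reachable graph of Q (4 states):
  t0 = rec X. c.b.c.0 + a.X + c.b.c.0 has moves —a→ t0, —c→ t1
  t1 = b.c.0 has moves —b→ t2
  t2 = c.0 has moves —c→ t3
  t3 = 0 has moves ∅
Partition-refinement fixed point:
  B0 = {s0, t0}
  B1 = {s1, t1}
  B2 = {s2, t2}
  B3 = {s3, t3}
s0 ∈ B0, t0 ∈ B0 → same block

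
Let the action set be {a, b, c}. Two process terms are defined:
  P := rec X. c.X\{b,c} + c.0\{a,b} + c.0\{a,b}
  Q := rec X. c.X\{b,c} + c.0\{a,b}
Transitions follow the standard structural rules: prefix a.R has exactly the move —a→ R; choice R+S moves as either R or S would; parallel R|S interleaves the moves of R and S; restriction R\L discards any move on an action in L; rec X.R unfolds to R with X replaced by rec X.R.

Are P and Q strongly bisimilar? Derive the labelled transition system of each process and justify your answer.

Reachable graph of P (3 states):
  p0 = rec X. c.X\{b,c} + c.0\{a,b} + c.0\{a,b} | -c-> p1, -c-> p2
  p1 = (rec X. c.X\{b,c} + c.0\{a,b} + c.0\{a,b})\{b,c} | ·
  p2 = 0\{a,b} | ·
Reachable graph of Q (3 states):
  q0 = rec X. c.X\{b,c} + c.0\{a,b} | -c-> q1, -c-> q2
  q1 = (rec X. c.X\{b,c} + c.0\{a,b})\{b,c} | ·
  q2 = 0\{a,b} | ·
Bisimilarity quotient blocks:
  B0 = {p0, q0}
  B1 = {p1, p2, q1, q2}
p0 ∈ B0, q0 ∈ B0 → same block

YES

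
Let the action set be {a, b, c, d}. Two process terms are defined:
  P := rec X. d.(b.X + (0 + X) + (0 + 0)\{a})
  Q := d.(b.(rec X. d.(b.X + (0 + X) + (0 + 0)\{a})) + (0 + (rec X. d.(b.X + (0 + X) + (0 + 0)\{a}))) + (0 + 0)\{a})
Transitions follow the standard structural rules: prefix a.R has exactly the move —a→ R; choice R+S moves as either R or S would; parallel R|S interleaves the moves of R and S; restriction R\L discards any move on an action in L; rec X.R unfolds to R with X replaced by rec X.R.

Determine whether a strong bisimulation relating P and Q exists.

YES

P's transition system — 2 states:
  m0 = rec X. d.(b.X + (0 + X) + (0 + 0)\{a}) → —d→ m1
  m1 = b.(rec X. d.(b.X + (0 + X) + (0 + 0)\{a})) + (0 + (rec X. d.(b.X + (0 + X) + (0 + 0)\{a}))) + (0 + 0)\{a} → —b→ m0, —d→ m1
Q's transition system — 3 states:
  n0 = d.(b.(rec X. d.(b.X + (0 + X) + (0 + 0)\{a})) + (0 + (rec X. d.(b.X + (0 + X) + (0 + 0)\{a}))) + (0 + 0)\{a}) → —d→ n1
  n1 = b.(rec X. d.(b.X + (0 + X) + (0 + 0)\{a})) + (0 + (rec X. d.(b.X + (0 + X) + (0 + 0)\{a}))) + (0 + 0)\{a} → —b→ n2, —d→ n1
  n2 = rec X. d.(b.X + (0 + X) + (0 + 0)\{a}) → —d→ n1
Coarsest stable partition (strong bisimilarity classes):
  B0 = {m0, n0, n2}
  B1 = {m1, n1}
m0 ∈ B0, n0 ∈ B0 → same block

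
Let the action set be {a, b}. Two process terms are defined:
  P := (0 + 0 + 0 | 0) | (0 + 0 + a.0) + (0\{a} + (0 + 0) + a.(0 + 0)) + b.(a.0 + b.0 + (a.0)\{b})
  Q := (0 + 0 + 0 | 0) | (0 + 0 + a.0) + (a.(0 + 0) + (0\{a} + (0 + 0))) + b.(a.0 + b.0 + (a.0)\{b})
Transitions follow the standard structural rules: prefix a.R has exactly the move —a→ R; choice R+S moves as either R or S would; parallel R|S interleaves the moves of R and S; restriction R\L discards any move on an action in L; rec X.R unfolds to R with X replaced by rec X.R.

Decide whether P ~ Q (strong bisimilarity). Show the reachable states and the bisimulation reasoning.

P's transition system — 6 states:
  m0 = (0 + 0 + 0 | 0) | (0 + 0 + a.0) + (0\{a} + (0 + 0) + a.(0 + 0)) + b.(a.0 + b.0 + (a.0)\{b}) → -a-> m1, -a-> m2, -b-> m3
  m1 = (0 + 0 + 0 | 0) | 0 → (no moves)
  m2 = 0 + 0 → (no moves)
  m3 = a.0 + b.0 + (a.0)\{b} → -a-> m4, -a-> m5, -b-> m4
  m4 = 0 → (no moves)
  m5 = 0\{b} → (no moves)
Q's transition system — 6 states:
  n0 = (0 + 0 + 0 | 0) | (0 + 0 + a.0) + (a.(0 + 0) + (0\{a} + (0 + 0))) + b.(a.0 + b.0 + (a.0)\{b}) → -a-> n1, -a-> n2, -b-> n3
  n1 = (0 + 0 + 0 | 0) | 0 → (no moves)
  n2 = 0 + 0 → (no moves)
  n3 = a.0 + b.0 + (a.0)\{b} → -a-> n4, -a-> n5, -b-> n4
  n4 = 0 → (no moves)
  n5 = 0\{b} → (no moves)
Coarsest stable partition (strong bisimilarity classes):
  B0 = {m0, n0}
  B1 = {m1, m2, m4, m5, n1, n2, n4, n5}
  B2 = {m3, n3}
m0 ∈ B0, n0 ∈ B0 → same block

bisimilar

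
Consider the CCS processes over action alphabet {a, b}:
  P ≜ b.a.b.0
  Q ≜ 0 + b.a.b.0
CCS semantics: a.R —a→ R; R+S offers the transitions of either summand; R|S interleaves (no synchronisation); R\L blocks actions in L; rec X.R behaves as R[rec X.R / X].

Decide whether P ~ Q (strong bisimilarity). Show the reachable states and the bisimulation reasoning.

bisimilar

P's transition system — 4 states:
  m0 = b.a.b.0 :: --b--▸ m1
  m1 = a.b.0 :: --a--▸ m2
  m2 = b.0 :: --b--▸ m3
  m3 = 0 :: (no moves)
Q's transition system — 4 states:
  n0 = 0 + b.a.b.0 :: --b--▸ n1
  n1 = a.b.0 :: --a--▸ n2
  n2 = b.0 :: --b--▸ n3
  n3 = 0 :: (no moves)
Coarsest stable partition (strong bisimilarity classes):
  B0 = {m0, n0}
  B1 = {m1, n1}
  B2 = {m2, n2}
  B3 = {m3, n3}
m0 ∈ B0, n0 ∈ B0 → same block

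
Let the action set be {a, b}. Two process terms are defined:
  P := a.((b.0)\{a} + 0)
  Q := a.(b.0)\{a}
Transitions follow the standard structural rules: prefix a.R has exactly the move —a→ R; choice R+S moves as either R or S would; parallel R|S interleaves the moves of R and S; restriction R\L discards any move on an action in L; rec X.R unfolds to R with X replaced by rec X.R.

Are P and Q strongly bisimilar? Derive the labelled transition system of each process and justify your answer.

Reachable graph of P (3 states):
  p0 = a.((b.0)\{a} + 0) :: ··a··> p1
  p1 = (b.0)\{a} + 0 :: ··b··> p2
  p2 = 0\{a} :: ∅
Reachable graph of Q (3 states):
  q0 = a.(b.0)\{a} :: ··a··> q1
  q1 = (b.0)\{a} :: ··b··> q2
  q2 = 0\{a} :: ∅
Bisimilarity quotient blocks:
  B0 = {p0, q0}
  B1 = {p1, q1}
  B2 = {p2, q2}
p0 ∈ B0, q0 ∈ B0 → same block

P ~ Q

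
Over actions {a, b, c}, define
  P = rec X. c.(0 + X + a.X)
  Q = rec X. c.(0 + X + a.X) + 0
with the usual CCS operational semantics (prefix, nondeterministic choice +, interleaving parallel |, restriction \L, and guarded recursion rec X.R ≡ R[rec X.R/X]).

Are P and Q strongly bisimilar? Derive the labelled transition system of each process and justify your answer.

P's transition system — 2 states:
  s0 = rec X. c.(0 + X + a.X) ⊢ ··c··> s1
  s1 = 0 + (rec X. c.(0 + X + a.X)) + a.(rec X. c.(0 + X + a.X)) ⊢ ··a··> s0, ··c··> s1
Q's transition system — 2 states:
  t0 = rec X. c.(0 + X + a.X) + 0 ⊢ ··c··> t1
  t1 = 0 + (rec X. c.(0 + X + a.X) + 0) + a.(rec X. c.(0 + X + a.X) + 0) ⊢ ··a··> t0, ··c··> t1
Bisimilarity quotient blocks:
  B0 = {s0, t0}
  B1 = {s1, t1}
s0 ∈ B0, t0 ∈ B0 → same block

P ~ Q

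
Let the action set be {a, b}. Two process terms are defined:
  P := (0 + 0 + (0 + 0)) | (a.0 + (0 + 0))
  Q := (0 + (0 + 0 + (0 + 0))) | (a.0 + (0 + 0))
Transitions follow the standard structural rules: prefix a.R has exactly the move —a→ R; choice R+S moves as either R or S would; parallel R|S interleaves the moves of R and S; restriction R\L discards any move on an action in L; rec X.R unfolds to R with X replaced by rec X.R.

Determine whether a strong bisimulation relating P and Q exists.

P's transition system — 2 states:
  u0 = (0 + 0 + (0 + 0)) | (a.0 + (0 + 0)) | -a-> u1
  u1 = (0 + 0 + (0 + 0)) | 0 | ·
Q's transition system — 2 states:
  v0 = (0 + (0 + 0 + (0 + 0))) | (a.0 + (0 + 0)) | -a-> v1
  v1 = (0 + (0 + 0 + (0 + 0))) | 0 | ·
Bisimilarity quotient blocks:
  B0 = {u0, v0}
  B1 = {u1, v1}
u0 ∈ B0, v0 ∈ B0 → same block

P ~ Q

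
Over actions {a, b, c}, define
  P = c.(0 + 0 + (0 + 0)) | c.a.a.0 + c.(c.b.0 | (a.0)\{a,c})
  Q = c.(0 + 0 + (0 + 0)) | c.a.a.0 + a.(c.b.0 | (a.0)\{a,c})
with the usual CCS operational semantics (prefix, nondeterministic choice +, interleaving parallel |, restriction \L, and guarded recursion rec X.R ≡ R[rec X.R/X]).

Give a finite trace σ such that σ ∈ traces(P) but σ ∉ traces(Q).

P's transition system — 11 states:
  s0 = c.(0 + 0 + (0 + 0)) | c.a.a.0 + c.(c.b.0 | (a.0)\{a,c}) :: ··c··> s1, ··c··> s2, ··c··> s3
  s1 = (0 + 0 + (0 + 0)) | c.a.a.0 :: ··c··> s4
  s2 = c.(0 + 0 + (0 + 0)) | a.a.0 :: ··a··> s5, ··c··> s4
  s3 = c.b.0 | (a.0)\{a,c} :: ··c··> s6
  s4 = (0 + 0 + (0 + 0)) | a.a.0 :: ··a··> s7
  s5 = c.(0 + 0 + (0 + 0)) | a.0 :: ··a··> s8, ··c··> s7
  s6 = b.0 | (a.0)\{a,c} :: ··b··> s9
  s7 = (0 + 0 + (0 + 0)) | a.0 :: ··a··> s10
  s8 = c.(0 + 0 + (0 + 0)) | 0 :: ··c··> s10
  s9 = 0 | (a.0)\{a,c} :: ·
  s10 = (0 + 0 + (0 + 0)) | 0 :: ·
Q's transition system — 11 states:
  t0 = c.(0 + 0 + (0 + 0)) | c.a.a.0 + a.(c.b.0 | (a.0)\{a,c}) :: ··a··> t1, ··c··> t2, ··c··> t3
  t1 = c.b.0 | (a.0)\{a,c} :: ··c··> t4
  t2 = (0 + 0 + (0 + 0)) | c.a.a.0 :: ··c··> t5
  t3 = c.(0 + 0 + (0 + 0)) | a.a.0 :: ··a··> t6, ··c··> t5
  t4 = b.0 | (a.0)\{a,c} :: ··b··> t7
  t5 = (0 + 0 + (0 + 0)) | a.a.0 :: ··a··> t8
  t6 = c.(0 + 0 + (0 + 0)) | a.0 :: ··a··> t9, ··c··> t8
  t7 = 0 | (a.0)\{a,c} :: ·
  t8 = (0 + 0 + (0 + 0)) | a.0 :: ··a··> t10
  t9 = c.(0 + 0 + (0 + 0)) | 0 :: ··c··> t10
  t10 = (0 + 0 + (0 + 0)) | 0 :: ·
Executing ccb from P (initial set {s0}):
  [1] c ⇒ {s1, s2, s3}
  [2] c ⇒ {s4, s6}
  [3] b ⇒ {s9}
  — P admits the full trace.
Executing ccb from Q (initial set {t0}):
  [1] c ⇒ {t2, t3}
  [2] c ⇒ {t5}
  [3] b ⇒ no successor for Q

ccb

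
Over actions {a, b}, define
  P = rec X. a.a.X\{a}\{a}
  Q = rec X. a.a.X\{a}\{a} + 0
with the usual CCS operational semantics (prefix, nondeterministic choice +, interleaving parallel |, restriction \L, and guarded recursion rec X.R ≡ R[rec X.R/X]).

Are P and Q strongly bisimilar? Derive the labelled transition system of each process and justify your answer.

Reachable graph of P (3 states):
  m0 = rec X. a.a.X\{a}\{a} ⊢ ··a··> m1
  m1 = a.(rec X. a.a.X\{a}\{a})\{a}\{a} ⊢ ··a··> m2
  m2 = (rec X. a.a.X\{a}\{a})\{a}\{a} ⊢ ·
Reachable graph of Q (3 states):
  n0 = rec X. a.a.X\{a}\{a} + 0 ⊢ ··a··> n1
  n1 = a.(rec X. a.a.X\{a}\{a} + 0)\{a}\{a} ⊢ ··a··> n2
  n2 = (rec X. a.a.X\{a}\{a} + 0)\{a}\{a} ⊢ ·
Coarsest stable partition (strong bisimilarity classes):
  B0 = {m0, n0}
  B1 = {m1, n1}
  B2 = {m2, n2}
m0 ∈ B0, n0 ∈ B0 → same block

YES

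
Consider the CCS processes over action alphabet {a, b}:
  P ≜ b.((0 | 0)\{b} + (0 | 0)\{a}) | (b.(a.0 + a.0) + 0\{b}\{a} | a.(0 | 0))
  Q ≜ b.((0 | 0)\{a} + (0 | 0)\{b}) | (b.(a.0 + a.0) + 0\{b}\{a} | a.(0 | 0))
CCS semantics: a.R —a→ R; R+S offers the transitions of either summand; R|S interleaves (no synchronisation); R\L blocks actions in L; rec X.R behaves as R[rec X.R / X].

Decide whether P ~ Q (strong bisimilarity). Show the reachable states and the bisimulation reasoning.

P's transition system — 8 states:
  p0 = b.((0 | 0)\{b} + (0 | 0)\{a}) | (b.(a.0 + a.0) + 0\{b}\{a} | a.(0 | 0)) has moves =a=> p1, =b=> p2, =b=> p3
  p1 = b.((0 | 0)\{b} + (0 | 0)\{a}) | (0\{b}\{a} | (0 | 0)) has moves =b=> p4
  p2 = ((0 | 0)\{b} + (0 | 0)\{a}) | (b.(a.0 + a.0) + 0\{b}\{a} | a.(0 | 0)) has moves =a=> p4, =b=> p5
  p3 = b.((0 | 0)\{b} + (0 | 0)\{a}) | (a.0 + a.0) has moves =a=> p6, =b=> p5
  p4 = ((0 | 0)\{b} + (0 | 0)\{a}) | (0\{b}\{a} | (0 | 0)) has moves deadlocked
  p5 = ((0 | 0)\{b} + (0 | 0)\{a}) | (a.0 + a.0) has moves =a=> p7
  p6 = b.((0 | 0)\{b} + (0 | 0)\{a}) | 0 has moves =b=> p7
  p7 = ((0 | 0)\{b} + (0 | 0)\{a}) | 0 has moves deadlocked
Q's transition system — 8 states:
  q0 = b.((0 | 0)\{a} + (0 | 0)\{b}) | (b.(a.0 + a.0) + 0\{b}\{a} | a.(0 | 0)) has moves =a=> q1, =b=> q2, =b=> q3
  q1 = b.((0 | 0)\{a} + (0 | 0)\{b}) | (0\{b}\{a} | (0 | 0)) has moves =b=> q4
  q2 = ((0 | 0)\{a} + (0 | 0)\{b}) | (b.(a.0 + a.0) + 0\{b}\{a} | a.(0 | 0)) has moves =a=> q4, =b=> q5
  q3 = b.((0 | 0)\{a} + (0 | 0)\{b}) | (a.0 + a.0) has moves =a=> q6, =b=> q5
  q4 = ((0 | 0)\{a} + (0 | 0)\{b}) | (0\{b}\{a} | (0 | 0)) has moves deadlocked
  q5 = ((0 | 0)\{a} + (0 | 0)\{b}) | (a.0 + a.0) has moves =a=> q7
  q6 = b.((0 | 0)\{a} + (0 | 0)\{b}) | 0 has moves =b=> q7
  q7 = ((0 | 0)\{a} + (0 | 0)\{b}) | 0 has moves deadlocked
Bisimilarity quotient blocks:
  B0 = {p0, q0}
  B1 = {p2, q2}
  B2 = {p4, p7, q4, q7}
  B3 = {p5, q5}
  B4 = {p3, q3}
  B5 = {p1, p6, q1, q6}
p0 ∈ B0, q0 ∈ B0 → same block

YES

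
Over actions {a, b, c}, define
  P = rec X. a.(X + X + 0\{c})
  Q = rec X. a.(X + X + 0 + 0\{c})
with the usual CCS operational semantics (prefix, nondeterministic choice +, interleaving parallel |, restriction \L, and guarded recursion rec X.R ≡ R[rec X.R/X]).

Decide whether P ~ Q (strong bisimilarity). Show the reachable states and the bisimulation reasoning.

P ~ Q

P's transition system — 2 states:
  p0 = rec X. a.(X + X + 0\{c}) | =a=> p1
  p1 = (rec X. a.(X + X + 0\{c})) + (rec X. a.(X + X + 0\{c})) + 0\{c} | =a=> p1
Q's transition system — 2 states:
  q0 = rec X. a.(X + X + 0 + 0\{c}) | =a=> q1
  q1 = (rec X. a.(X + X + 0 + 0\{c})) + (rec X. a.(X + X + 0 + 0\{c})) + 0 + 0\{c} | =a=> q1
Coarsest stable partition (strong bisimilarity classes):
  B0 = {p0, p1, q0, q1}
p0 ∈ B0, q0 ∈ B0 → same block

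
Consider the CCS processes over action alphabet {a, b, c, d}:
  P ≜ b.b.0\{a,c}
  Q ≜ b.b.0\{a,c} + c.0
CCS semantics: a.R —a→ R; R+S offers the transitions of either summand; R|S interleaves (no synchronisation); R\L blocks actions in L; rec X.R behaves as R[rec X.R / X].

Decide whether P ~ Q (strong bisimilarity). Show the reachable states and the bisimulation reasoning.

not bisimilar

Reachable graph of P (3 states):
  p0 = b.b.0\{a,c} → —b→ p1
  p1 = b.0\{a,c} → —b→ p2
  p2 = 0\{a,c} → ∅
Reachable graph of Q (4 states):
  q0 = b.b.0\{a,c} + c.0 → —b→ q1, —c→ q2
  q1 = b.0\{a,c} → —b→ q3
  q2 = 0 → ∅
  q3 = 0\{a,c} → ∅
Bisimilarity quotient blocks:
  B0 = {p0}
  B1 = {p1, q1}
  B2 = {p2, q2, q3}
  B3 = {q0}
p0 ∈ B0, q0 ∈ B3 → different blocks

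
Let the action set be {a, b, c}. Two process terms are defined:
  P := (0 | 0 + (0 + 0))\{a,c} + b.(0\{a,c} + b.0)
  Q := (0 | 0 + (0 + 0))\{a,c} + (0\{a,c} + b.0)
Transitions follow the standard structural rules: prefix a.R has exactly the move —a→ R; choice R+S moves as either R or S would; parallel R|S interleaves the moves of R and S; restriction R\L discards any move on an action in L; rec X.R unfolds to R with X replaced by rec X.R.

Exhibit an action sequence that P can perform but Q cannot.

bb

Reachable graph of P (3 states):
  s0 = (0 | 0 + (0 + 0))\{a,c} + b.(0\{a,c} + b.0) ⊢ -b-> s1
  s1 = 0\{a,c} + b.0 ⊢ -b-> s2
  s2 = 0 ⊢ deadlocked
Reachable graph of Q (2 states):
  t0 = (0 | 0 + (0 + 0))\{a,c} + (0\{a,c} + b.0) ⊢ -b-> t1
  t1 = 0 ⊢ deadlocked
Executing bb from P (initial set {s0}):
  step 1 (b): {s1}
  step 2 (b): {s2}
  ✓ P
Executing bb from Q (initial set {t0}):
  step 1 (b): {t1}
  step 2 (b): ∅ (Q stuck)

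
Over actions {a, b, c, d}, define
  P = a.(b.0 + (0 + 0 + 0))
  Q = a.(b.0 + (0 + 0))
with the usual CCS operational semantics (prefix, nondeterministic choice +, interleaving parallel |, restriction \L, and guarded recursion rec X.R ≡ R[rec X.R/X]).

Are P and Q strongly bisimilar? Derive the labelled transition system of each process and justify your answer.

Reachable graph of P (3 states):
  s0 = a.(b.0 + (0 + 0 + 0)) :: —a→ s1
  s1 = b.0 + (0 + 0 + 0) :: —b→ s2
  s2 = 0 :: ·
Reachable graph of Q (3 states):
  t0 = a.(b.0 + (0 + 0)) :: —a→ t1
  t1 = b.0 + (0 + 0) :: —b→ t2
  t2 = 0 :: ·
Bisimilarity quotient blocks:
  B0 = {s0, t0}
  B1 = {s1, t1}
  B2 = {s2, t2}
s0 ∈ B0, t0 ∈ B0 → same block

bisimilar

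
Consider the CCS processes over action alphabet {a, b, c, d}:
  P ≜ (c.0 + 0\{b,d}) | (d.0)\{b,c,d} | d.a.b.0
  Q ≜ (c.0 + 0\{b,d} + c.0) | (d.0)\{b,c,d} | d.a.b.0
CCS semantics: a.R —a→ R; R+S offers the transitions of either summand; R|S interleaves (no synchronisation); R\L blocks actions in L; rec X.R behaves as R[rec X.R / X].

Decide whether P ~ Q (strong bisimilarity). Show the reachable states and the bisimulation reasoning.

P ~ Q

LTS(P): 8 reachable states
  p0 = (c.0 + 0\{b,d}) | (d.0)\{b,c,d} | d.a.b.0 has moves ··c··> p1, ··d··> p2
  p1 = 0 | (d.0)\{b,c,d} | d.a.b.0 has moves ··d··> p3
  p2 = (c.0 + 0\{b,d}) | (d.0)\{b,c,d} | a.b.0 has moves ··a··> p4, ··c··> p3
  p3 = 0 | (d.0)\{b,c,d} | a.b.0 has moves ··a··> p5
  p4 = (c.0 + 0\{b,d}) | (d.0)\{b,c,d} | b.0 has moves ··b··> p6, ··c··> p5
  p5 = 0 | (d.0)\{b,c,d} | b.0 has moves ··b··> p7
  p6 = (c.0 + 0\{b,d}) | (d.0)\{b,c,d} | 0 has moves ··c··> p7
  p7 = 0 | (d.0)\{b,c,d} | 0 has moves (no moves)
LTS(Q): 8 reachable states
  q0 = (c.0 + 0\{b,d} + c.0) | (d.0)\{b,c,d} | d.a.b.0 has moves ··c··> q1, ··d··> q2
  q1 = 0 | (d.0)\{b,c,d} | d.a.b.0 has moves ··d··> q3
  q2 = (c.0 + 0\{b,d} + c.0) | (d.0)\{b,c,d} | a.b.0 has moves ··a··> q4, ··c··> q3
  q3 = 0 | (d.0)\{b,c,d} | a.b.0 has moves ··a··> q5
  q4 = (c.0 + 0\{b,d} + c.0) | (d.0)\{b,c,d} | b.0 has moves ··b··> q6, ··c··> q5
  q5 = 0 | (d.0)\{b,c,d} | b.0 has moves ··b··> q7
  q6 = (c.0 + 0\{b,d} + c.0) | (d.0)\{b,c,d} | 0 has moves ··c··> q7
  q7 = 0 | (d.0)\{b,c,d} | 0 has moves (no moves)
Coarsest stable partition (strong bisimilarity classes):
  B0 = {p0, q0}
  B1 = {p2, q2}
  B2 = {p3, q3}
  B3 = {p5, q5}
  B4 = {p7, q7}
  B5 = {p4, q4}
  B6 = {p6, q6}
  B7 = {p1, q1}
p0 ∈ B0, q0 ∈ B0 → same block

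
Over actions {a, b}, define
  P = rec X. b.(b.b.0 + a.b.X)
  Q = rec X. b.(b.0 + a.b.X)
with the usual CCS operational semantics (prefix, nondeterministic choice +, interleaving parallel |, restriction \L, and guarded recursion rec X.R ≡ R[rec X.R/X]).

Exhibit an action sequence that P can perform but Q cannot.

bbb

P's transition system — 5 states:
  u0 = rec X. b.(b.b.0 + a.b.X) | —b→ u1
  u1 = b.b.0 + a.b.(rec X. b.(b.b.0 + a.b.X)) | —a→ u2, —b→ u3
  u2 = b.(rec X. b.(b.b.0 + a.b.X)) | —b→ u0
  u3 = b.0 | —b→ u4
  u4 = 0 | ·
Q's transition system — 4 states:
  v0 = rec X. b.(b.0 + a.b.X) | —b→ v1
  v1 = b.0 + a.b.(rec X. b.(b.0 + a.b.X)) | —a→ v2, —b→ v3
  v2 = b.(rec X. b.(b.0 + a.b.X)) | —b→ v0
  v3 = 0 | ·
Run σ = ⟨bbb⟩ on P: start {u0}
  after b @ step 1: {u1}
  after b @ step 2: {u3}
  after b @ step 3: {u4}
  P completes σ.
Run σ = ⟨bbb⟩ on Q: start {v0}
  after b @ step 1: {v1}
  after b @ step 2: {v3}
  after b @ step 3: ∅  — Q cannot continue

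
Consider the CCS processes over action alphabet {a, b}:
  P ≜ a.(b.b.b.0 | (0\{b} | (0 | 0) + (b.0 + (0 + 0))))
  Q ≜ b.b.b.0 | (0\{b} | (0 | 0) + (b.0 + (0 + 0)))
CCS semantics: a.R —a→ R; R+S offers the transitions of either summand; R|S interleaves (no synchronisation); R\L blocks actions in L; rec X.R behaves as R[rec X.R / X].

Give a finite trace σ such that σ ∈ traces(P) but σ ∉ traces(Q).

a

Reachable graph of P (9 states):
  s0 = a.(b.b.b.0 | (0\{b} | (0 | 0) + (b.0 + (0 + 0)))) :: -a-> s1
  s1 = b.b.b.0 | (0\{b} | (0 | 0) + (b.0 + (0 + 0))) :: -b-> s2, -b-> s3
  s2 = b.b.0 | (0\{b} | (0 | 0) + (b.0 + (0 + 0))) :: -b-> s4, -b-> s5
  s3 = b.b.b.0 | 0 :: -b-> s5
  s4 = b.0 | (0\{b} | (0 | 0) + (b.0 + (0 + 0))) :: -b-> s6, -b-> s7
  s5 = b.b.0 | 0 :: -b-> s7
  s6 = 0 | (0\{b} | (0 | 0) + (b.0 + (0 + 0))) :: -b-> s8
  s7 = b.0 | 0 :: -b-> s8
  s8 = 0 | 0 :: deadlocked
Reachable graph of Q (8 states):
  t0 = b.b.b.0 | (0\{b} | (0 | 0) + (b.0 + (0 + 0))) :: -b-> t1, -b-> t2
  t1 = b.b.0 | (0\{b} | (0 | 0) + (b.0 + (0 + 0))) :: -b-> t3, -b-> t4
  t2 = b.b.b.0 | 0 :: -b-> t4
  t3 = b.0 | (0\{b} | (0 | 0) + (b.0 + (0 + 0))) :: -b-> t5, -b-> t6
  t4 = b.b.0 | 0 :: -b-> t6
  t5 = 0 | (0\{b} | (0 | 0) + (b.0 + (0 + 0))) :: -b-> t7
  t6 = b.0 | 0 :: -b-> t7
  t7 = 0 | 0 :: deadlocked
Executing a from P (initial set {s0}):
  [1] a ⇒ {s1}
  ✓ P
Executing a from Q (initial set {t0}):
  [1] a ⇒ no successor for Q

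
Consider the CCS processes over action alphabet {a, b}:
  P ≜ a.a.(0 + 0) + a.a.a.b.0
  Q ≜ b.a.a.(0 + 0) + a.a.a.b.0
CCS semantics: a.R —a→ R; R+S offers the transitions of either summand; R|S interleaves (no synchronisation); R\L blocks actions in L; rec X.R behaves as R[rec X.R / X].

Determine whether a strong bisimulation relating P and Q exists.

not bisimilar

Reachable graph of P (7 states):
  m0 = a.a.(0 + 0) + a.a.a.b.0 has moves ··a··> m1, ··a··> m2
  m1 = a.(0 + 0) has moves ··a··> m3
  m2 = a.a.b.0 has moves ··a··> m4
  m3 = 0 + 0 has moves stopped
  m4 = a.b.0 has moves ··a··> m5
  m5 = b.0 has moves ··b··> m6
  m6 = 0 has moves stopped
Reachable graph of Q (8 states):
  n0 = b.a.a.(0 + 0) + a.a.a.b.0 has moves ··a··> n1, ··b··> n2
  n1 = a.a.b.0 has moves ··a··> n3
  n2 = a.a.(0 + 0) has moves ··a··> n4
  n3 = a.b.0 has moves ··a··> n5
  n4 = a.(0 + 0) has moves ··a··> n6
  n5 = b.0 has moves ··b··> n7
  n6 = 0 + 0 has moves stopped
  n7 = 0 has moves stopped
Partition-refinement fixed point:
  B0 = {m0}
  B1 = {m1, n4}
  B2 = {m3, m6, n6, n7}
  B3 = {m2, n1}
  B4 = {m4, n3}
  B5 = {m5, n5}
  B6 = {n0}
  B7 = {n2}
m0 ∈ B0, n0 ∈ B6 → different blocks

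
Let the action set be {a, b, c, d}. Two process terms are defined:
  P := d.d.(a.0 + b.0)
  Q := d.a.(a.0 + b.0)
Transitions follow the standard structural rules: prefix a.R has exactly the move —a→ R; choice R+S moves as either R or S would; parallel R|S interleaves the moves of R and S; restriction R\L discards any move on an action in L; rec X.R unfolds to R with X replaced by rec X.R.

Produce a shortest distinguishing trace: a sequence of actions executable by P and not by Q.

P's transition system — 4 states:
  m0 = d.d.(a.0 + b.0) → -d-> m1
  m1 = d.(a.0 + b.0) → -d-> m2
  m2 = a.0 + b.0 → -a-> m3, -b-> m3
  m3 = 0 → ·
Q's transition system — 4 states:
  n0 = d.a.(a.0 + b.0) → -d-> n1
  n1 = a.(a.0 + b.0) → -a-> n2
  n2 = a.0 + b.0 → -a-> n3, -b-> n3
  n3 = 0 → ·
Trace ⟨dd⟩ through P, begin at {m0}:
  after d @ step 1: {m1}
  after d @ step 2: {m2}
  ✓ P
Trace ⟨dd⟩ through Q, begin at {n0}:
  after d @ step 1: {n1}
  after d @ step 2: ∅ (Q stuck)

dd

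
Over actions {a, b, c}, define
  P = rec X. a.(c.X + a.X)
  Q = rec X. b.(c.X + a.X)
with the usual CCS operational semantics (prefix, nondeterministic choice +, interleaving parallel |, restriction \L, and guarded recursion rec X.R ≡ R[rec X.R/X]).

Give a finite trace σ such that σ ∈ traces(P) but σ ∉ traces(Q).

LTS(P): 2 reachable states
  s0 = rec X. a.(c.X + a.X) has moves —a→ s1
  s1 = c.(rec X. a.(c.X + a.X)) + a.(rec X. a.(c.X + a.X)) has moves —a→ s0, —c→ s0
LTS(Q): 2 reachable states
  t0 = rec X. b.(c.X + a.X) has moves —b→ t1
  t1 = c.(rec X. b.(c.X + a.X)) + a.(rec X. b.(c.X + a.X)) has moves —a→ t0, —c→ t0
Trace ⟨a⟩ through P, begin at {s0}:
  after a @ step 1: {s1}
  P completes σ.
Trace ⟨a⟩ through Q, begin at {t0}:
  after a @ step 1: ∅  — Q cannot continue

a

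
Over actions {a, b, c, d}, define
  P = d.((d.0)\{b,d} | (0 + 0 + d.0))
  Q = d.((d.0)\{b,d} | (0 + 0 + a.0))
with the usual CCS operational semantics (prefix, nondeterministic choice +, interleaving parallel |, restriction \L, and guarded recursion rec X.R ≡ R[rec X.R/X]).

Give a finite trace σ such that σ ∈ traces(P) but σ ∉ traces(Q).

dd

LTS(P): 3 reachable states
  s0 = d.((d.0)\{b,d} | (0 + 0 + d.0)) → —d→ s1
  s1 = (d.0)\{b,d} | (0 + 0 + d.0) → —d→ s2
  s2 = (d.0)\{b,d} | 0 → deadlocked
LTS(Q): 3 reachable states
  t0 = d.((d.0)\{b,d} | (0 + 0 + a.0)) → —d→ t1
  t1 = (d.0)\{b,d} | (0 + 0 + a.0) → —a→ t2
  t2 = (d.0)\{b,d} | 0 → deadlocked
Trace ⟨dd⟩ through P, begin at {s0}:
  after d @ step 1: {s1}
  after d @ step 2: {s2}
  ✓ P
Trace ⟨dd⟩ through Q, begin at {t0}:
  after d @ step 1: {t1}
  after d @ step 2: no successor for Q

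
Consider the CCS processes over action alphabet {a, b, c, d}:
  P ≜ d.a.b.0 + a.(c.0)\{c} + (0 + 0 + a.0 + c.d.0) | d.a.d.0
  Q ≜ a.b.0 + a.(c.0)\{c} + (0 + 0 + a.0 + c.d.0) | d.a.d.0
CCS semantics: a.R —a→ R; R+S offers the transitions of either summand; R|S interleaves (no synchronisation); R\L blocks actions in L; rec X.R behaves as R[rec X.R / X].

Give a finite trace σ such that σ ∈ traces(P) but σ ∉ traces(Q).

dab

P's transition system — 16 states:
  m0 = d.a.b.0 + a.(c.0)\{c} + (0 + 0 + a.0 + c.d.0) | d.a.d.0 has moves =a=> m1, =a=> m2, =c=> m3, =d=> m4, =d=> m5
  m1 = (c.0)\{c} has moves stopped
  m2 = 0 | d.a.d.0 has moves =d=> m6
  m3 = d.0 | d.a.d.0 has moves =d=> m2, =d=> m7
  m4 = (0 + 0 + a.0 + c.d.0) | a.d.0 has moves =a=> m6, =a=> m8, =c=> m7
  m5 = a.b.0 has moves =a=> m9
  m6 = 0 | a.d.0 has moves =a=> m10
  m7 = d.0 | a.d.0 has moves =a=> m11, =d=> m6
  m8 = (0 + 0 + a.0 + c.d.0) | d.0 has moves =a=> m10, =c=> m11, =d=> m12
  m9 = b.0 has moves =b=> m13
  m10 = 0 | d.0 has moves =d=> m14
  m11 = d.0 | d.0 has moves =d=> m10, =d=> m15
  m12 = (0 + 0 + a.0 + c.d.0) | 0 has moves =a=> m14, =c=> m15
  m13 = 0 has moves stopped
  m14 = 0 | 0 has moves stopped
  m15 = d.0 | 0 has moves =d=> m14
Q's transition system — 15 states:
  n0 = a.b.0 + a.(c.0)\{c} + (0 + 0 + a.0 + c.d.0) | d.a.d.0 has moves =a=> n1, =a=> n2, =a=> n3, =c=> n4, =d=> n5
  n1 = (c.0)\{c} has moves stopped
  n2 = 0 | d.a.d.0 has moves =d=> n6
  n3 = b.0 has moves =b=> n7
  n4 = d.0 | d.a.d.0 has moves =d=> n2, =d=> n8
  n5 = (0 + 0 + a.0 + c.d.0) | a.d.0 has moves =a=> n6, =a=> n9, =c=> n8
  n6 = 0 | a.d.0 has moves =a=> n10
  n7 = 0 has moves stopped
  n8 = d.0 | a.d.0 has moves =a=> n11, =d=> n6
  n9 = (0 + 0 + a.0 + c.d.0) | d.0 has moves =a=> n10, =c=> n11, =d=> n12
  n10 = 0 | d.0 has moves =d=> n13
  n11 = d.0 | d.0 has moves =d=> n10, =d=> n14
  n12 = (0 + 0 + a.0 + c.d.0) | 0 has moves =a=> n13, =c=> n14
  n13 = 0 | 0 has moves stopped
  n14 = d.0 | 0 has moves =d=> n13
Executing dab from P (initial set {m0}):
  step 1 (d): {m4, m5}
  step 2 (a): {m6, m8, m9}
  step 3 (b): {m13}
  ✓ P
Executing dab from Q (initial set {n0}):
  step 1 (d): {n5}
  step 2 (a): {n6, n9}
  step 3 (b): ∅ (Q stuck)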